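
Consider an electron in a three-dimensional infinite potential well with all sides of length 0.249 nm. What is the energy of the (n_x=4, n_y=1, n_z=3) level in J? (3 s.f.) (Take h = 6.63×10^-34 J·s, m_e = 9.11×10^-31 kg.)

For a 3D rectangular well E = (h²/8m_e)·Σ n_i²/L_i² = (6.63×10^-34)²/(8·9.11×10^-31) · [4²/(0.249 nm)² + 1²/(0.249 nm)² + 3²/(0.249 nm)²].
Evaluating gives E = 2.53×10^-17 J.

E = 2.53×10^-17 J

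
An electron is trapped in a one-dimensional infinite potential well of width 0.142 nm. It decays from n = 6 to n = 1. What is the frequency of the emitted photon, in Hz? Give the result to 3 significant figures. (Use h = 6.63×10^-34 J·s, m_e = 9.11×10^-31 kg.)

f = 1.58×10^17 Hz

E_1 = h²/(8m_eL²) = 2.991×10^-18 J and ΔE = (6² − 1²)E_1 = 1.047×10^-16 J.
f = ΔE/h = 1.047×10^-16/6.63×10^-34 = 1.58×10^17 Hz.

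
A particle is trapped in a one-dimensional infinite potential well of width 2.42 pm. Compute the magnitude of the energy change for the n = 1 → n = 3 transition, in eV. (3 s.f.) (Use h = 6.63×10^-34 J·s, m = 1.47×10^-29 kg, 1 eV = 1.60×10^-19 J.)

E_1 = h²/(8mL²) = 6.382×10^-16 J.
|ΔE| = |1² − 3²|·E_1 = 8·6.382×10^-16 J = 5.106×10^-15 J = 3.19×10^4 eV.

|ΔE| = 3.19×10^4 eV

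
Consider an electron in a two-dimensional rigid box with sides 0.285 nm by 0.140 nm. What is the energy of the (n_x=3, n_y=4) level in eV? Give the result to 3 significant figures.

E = 349 eV

For a 2D rectangular well E = (h²/8m_e)·Σ n_i²/L_i² = (6.626×10^-34)²/(8·9.109×10^-31) · [3²/(0.285 nm)² + 4²/(0.140 nm)²].
Evaluating gives E = 5.586×10^-17 J = 349 eV.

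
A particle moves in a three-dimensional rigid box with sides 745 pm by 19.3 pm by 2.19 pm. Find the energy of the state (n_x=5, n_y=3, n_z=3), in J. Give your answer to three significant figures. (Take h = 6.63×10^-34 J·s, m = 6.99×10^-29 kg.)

E = 1.49×10^-15 J

For a 3D rectangular well E = (h²/8m)·Σ n_i²/L_i² = (6.63×10^-34)²/(8·6.99×10^-29) · [5²/(745 pm)² + 3²/(19.3 pm)² + 3²/(2.19 pm)²].
Evaluating gives E = 1.49×10^-15 J.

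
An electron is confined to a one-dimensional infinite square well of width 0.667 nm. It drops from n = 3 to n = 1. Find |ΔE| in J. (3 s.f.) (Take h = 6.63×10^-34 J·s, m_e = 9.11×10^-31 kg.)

|ΔE| = 1.08×10^-18 J

E_1 = h²/(8m_eL²) = 1.356×10^-19 J.
|ΔE| = |3² − 1²|·E_1 = 8·1.356×10^-19 J = 1.08×10^-18 J.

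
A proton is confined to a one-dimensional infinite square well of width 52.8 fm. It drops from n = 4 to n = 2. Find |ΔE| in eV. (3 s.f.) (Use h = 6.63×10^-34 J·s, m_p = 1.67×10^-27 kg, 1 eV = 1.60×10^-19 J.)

E_1 = h²/(8m_pL²) = 1.180×10^-14 J.
|ΔE| = |4² − 2²|·E_1 = 12·1.180×10^-14 J = 1.416×10^-13 J = 8.85×10^5 eV.

|ΔE| = 8.85×10^5 eV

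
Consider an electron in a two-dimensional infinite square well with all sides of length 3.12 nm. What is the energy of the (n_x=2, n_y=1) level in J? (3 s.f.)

E = 3.09×10^-20 J

For a 2D rectangular well E = (h²/8m_e)·Σ n_i²/L_i² = (6.626×10^-34)²/(8·9.109×10^-31) · [2²/(3.12 nm)² + 1²/(3.12 nm)²].
Evaluating gives E = 3.09×10^-20 J.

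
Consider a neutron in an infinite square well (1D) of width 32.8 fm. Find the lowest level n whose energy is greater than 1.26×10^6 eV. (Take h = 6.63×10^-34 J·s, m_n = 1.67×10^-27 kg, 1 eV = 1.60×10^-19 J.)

E_1 = h²/(8m_nL²) = 3.058×10^-14 J = 1.911×10^5 eV.
Need n² > 1.26×10^6/1.911×10^5 = 6.593, i.e. n > 2.568.
The smallest integer satisfying this is n = 3.

n = 3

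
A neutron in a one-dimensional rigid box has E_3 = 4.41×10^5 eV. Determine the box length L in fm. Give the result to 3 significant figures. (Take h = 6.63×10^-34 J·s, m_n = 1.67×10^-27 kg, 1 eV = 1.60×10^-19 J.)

From E_n = n²h²/(8m_nL²), L = n·h/√(8m_nE_n).
E_3 = 4.41×10^5 eV = 7.056×10^-14 J, so L = 3·6.63×10^-34/√(8·1.67×10^-27·7.056×10^-14) = 6.48×10^-14 m = 64.8 fm.

L = 64.8 fm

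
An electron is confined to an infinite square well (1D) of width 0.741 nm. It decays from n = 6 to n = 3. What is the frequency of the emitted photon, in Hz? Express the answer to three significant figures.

E_1 = h²/(8m_eL²) = 1.097×10^-19 J and ΔE = (6² − 3²)E_1 = 2.962×10^-18 J.
f = ΔE/h = 2.962×10^-18/6.626×10^-34 = 4.47×10^15 Hz.

f = 4.47×10^15 Hz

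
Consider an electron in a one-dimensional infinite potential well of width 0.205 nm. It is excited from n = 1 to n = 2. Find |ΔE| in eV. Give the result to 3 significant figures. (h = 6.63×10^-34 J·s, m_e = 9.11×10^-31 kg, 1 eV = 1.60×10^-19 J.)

E_1 = h²/(8m_eL²) = 1.435×10^-18 J.
|ΔE| = |1² − 2²|·E_1 = 3·1.435×10^-18 J = 4.305×10^-18 J = 26.9 eV.

|ΔE| = 26.9 eV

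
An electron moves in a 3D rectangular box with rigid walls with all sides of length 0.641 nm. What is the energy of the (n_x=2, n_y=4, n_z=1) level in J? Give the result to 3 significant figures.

For a 3D rectangular well E = (h²/8m_e)·Σ n_i²/L_i² = (6.626×10^-34)²/(8·9.109×10^-31) · [2²/(0.641 nm)² + 4²/(0.641 nm)² + 1²/(0.641 nm)²].
Evaluating gives E = 3.08×10^-18 J.

E = 3.08×10^-18 J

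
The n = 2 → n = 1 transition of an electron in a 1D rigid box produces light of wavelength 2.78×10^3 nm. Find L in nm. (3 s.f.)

L = 1.59 nm

The photon carries ΔE = hc/λ = 6.626×10^-34·2.998×10^8/2.78×10^-6 m = 7.146×10^-20 J.
Since ΔE = (2² − 1²)E_1, E_1 = 2.382×10^-20 J, and L = h/√(8m_eE_1) = 1.59×10^-9 m = 1.59 nm.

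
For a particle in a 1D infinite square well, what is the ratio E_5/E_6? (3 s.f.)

0.694

E_n ∝ n², so E_5/E_6 = 5²/6² = 25/36 = 0.694.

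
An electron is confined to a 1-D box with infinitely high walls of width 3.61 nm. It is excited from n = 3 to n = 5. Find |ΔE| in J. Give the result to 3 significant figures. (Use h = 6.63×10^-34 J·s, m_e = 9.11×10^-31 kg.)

|ΔE| = 7.40×10^-20 J

E_1 = h²/(8m_eL²) = 4.628×10^-21 J.
|ΔE| = |3² − 5²|·E_1 = 16·4.628×10^-21 J = 7.40×10^-20 J.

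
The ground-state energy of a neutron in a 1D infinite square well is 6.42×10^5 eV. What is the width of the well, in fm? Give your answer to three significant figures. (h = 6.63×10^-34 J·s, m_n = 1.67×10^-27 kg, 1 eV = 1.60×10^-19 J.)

From E_n = n²h²/(8m_nL²), L = n·h/√(8m_nE_n).
E_1 = 6.42×10^5 eV = 1.027×10^-13 J, so L = 1·6.63×10^-34/√(8·1.67×10^-27·1.027×10^-13) = 1.79×10^-14 m = 17.9 fm.

L = 17.9 fm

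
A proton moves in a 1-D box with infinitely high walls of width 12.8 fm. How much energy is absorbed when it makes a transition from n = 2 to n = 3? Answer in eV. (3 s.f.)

E_1 = h²/(8m_pL²) = 2.002×10^-13 J.
|ΔE| = |2² − 3²|·E_1 = 5·2.002×10^-13 J = 1.001×10^-12 J = 6.25×10^6 eV.

|ΔE| = 6.25×10^6 eV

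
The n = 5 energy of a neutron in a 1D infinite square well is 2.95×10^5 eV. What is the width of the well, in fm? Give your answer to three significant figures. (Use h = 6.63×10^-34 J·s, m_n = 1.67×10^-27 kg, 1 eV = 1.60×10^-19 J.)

From E_n = n²h²/(8m_nL²), L = n·h/√(8m_nE_n).
E_5 = 2.95×10^5 eV = 4.720×10^-14 J, so L = 5·6.63×10^-34/√(8·1.67×10^-27·4.720×10^-14) = 1.32×10^-13 m = 132 fm.

L = 132 fm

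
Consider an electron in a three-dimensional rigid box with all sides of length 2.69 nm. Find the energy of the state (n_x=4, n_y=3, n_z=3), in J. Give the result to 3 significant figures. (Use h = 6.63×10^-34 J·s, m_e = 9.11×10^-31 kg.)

E = 2.83×10^-19 J

For a 3D rectangular well E = (h²/8m_e)·Σ n_i²/L_i² = (6.63×10^-34)²/(8·9.11×10^-31) · [4²/(2.69 nm)² + 3²/(2.69 nm)² + 3²/(2.69 nm)²].
Evaluating gives E = 2.83×10^-19 J.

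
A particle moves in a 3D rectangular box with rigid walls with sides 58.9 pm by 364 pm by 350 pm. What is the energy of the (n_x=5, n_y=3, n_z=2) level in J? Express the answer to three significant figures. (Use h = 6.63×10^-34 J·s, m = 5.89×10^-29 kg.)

For a 3D rectangular well E = (h²/8m)·Σ n_i²/L_i² = (6.63×10^-34)²/(8·5.89×10^-29) · [5²/(58.9 pm)² + 3²/(364 pm)² + 2²/(350 pm)²].
Evaluating gives E = 6.82×10^-18 J.

E = 6.82×10^-18 J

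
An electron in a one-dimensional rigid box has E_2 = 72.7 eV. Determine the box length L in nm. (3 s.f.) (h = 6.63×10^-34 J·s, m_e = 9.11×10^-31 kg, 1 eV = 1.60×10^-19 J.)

From E_n = n²h²/(8m_eL²), L = n·h/√(8m_eE_n).
E_2 = 72.7 eV = 1.163×10^-17 J, so L = 2·6.63×10^-34/√(8·9.11×10^-31·1.163×10^-17) = 1.44×10^-10 m = 0.144 nm.

L = 0.144 nm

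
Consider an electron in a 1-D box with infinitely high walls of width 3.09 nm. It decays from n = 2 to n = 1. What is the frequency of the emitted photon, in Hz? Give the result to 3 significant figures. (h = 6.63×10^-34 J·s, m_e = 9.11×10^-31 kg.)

f = 2.86×10^13 Hz

E_1 = h²/(8m_eL²) = 6.317×10^-21 J and ΔE = (2² − 1²)E_1 = 1.895×10^-20 J.
f = ΔE/h = 1.895×10^-20/6.63×10^-34 = 2.86×10^13 Hz.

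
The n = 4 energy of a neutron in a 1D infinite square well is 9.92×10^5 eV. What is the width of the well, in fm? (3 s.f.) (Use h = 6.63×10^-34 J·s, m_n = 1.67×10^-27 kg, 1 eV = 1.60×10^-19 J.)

From E_n = n²h²/(8m_nL²), L = n·h/√(8m_nE_n).
E_4 = 9.92×10^5 eV = 1.587×10^-13 J, so L = 4·6.63×10^-34/√(8·1.67×10^-27·1.587×10^-13) = 5.76×10^-14 m = 57.6 fm.

L = 57.6 fm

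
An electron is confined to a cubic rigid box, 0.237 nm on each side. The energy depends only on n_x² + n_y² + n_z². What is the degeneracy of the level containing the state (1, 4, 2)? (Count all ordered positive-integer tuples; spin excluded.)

degeneracy = 6

The level has n_x² + n_y² + n_z² = 21. The ordered positive-integer solutions are (1, 2, 4), (1, 4, 2), (2, 1, 4), (2, 4, 1), (4, 1, 2), (4, 2, 1).
That gives 6 states.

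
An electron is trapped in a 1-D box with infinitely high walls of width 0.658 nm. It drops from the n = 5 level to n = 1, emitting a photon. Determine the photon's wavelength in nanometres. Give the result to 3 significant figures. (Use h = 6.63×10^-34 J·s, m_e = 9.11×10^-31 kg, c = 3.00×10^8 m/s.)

E_1 = h²/(8m_eL²) = 1.393×10^-19 J, so ΔE = (5² − 1²)E_1 = 3.343×10^-18 J.
λ = hc/ΔE = (6.63×10^-34·3.00×10^8)/3.343×10^-18 = 5.95×10^-8 m = 59.5 nm.

λ = 59.5 nm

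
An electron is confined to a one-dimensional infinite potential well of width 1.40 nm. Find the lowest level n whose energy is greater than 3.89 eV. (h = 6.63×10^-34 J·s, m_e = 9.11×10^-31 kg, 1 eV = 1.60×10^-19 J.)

E_1 = h²/(8m_eL²) = 3.077×10^-20 J = 0.1923 eV.
Need n² > 3.89/0.1923 = 20.23, i.e. n > 4.498.
The smallest integer satisfying this is n = 5.

n = 5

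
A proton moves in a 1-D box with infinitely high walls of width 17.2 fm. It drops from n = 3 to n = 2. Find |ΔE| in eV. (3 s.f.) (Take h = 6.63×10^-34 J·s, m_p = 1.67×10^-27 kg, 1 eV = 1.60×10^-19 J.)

E_1 = h²/(8m_pL²) = 1.112×10^-13 J.
|ΔE| = |3² − 2²|·E_1 = 5·1.112×10^-13 J = 5.560×10^-13 J = 3.48×10^6 eV.

|ΔE| = 3.48×10^6 eV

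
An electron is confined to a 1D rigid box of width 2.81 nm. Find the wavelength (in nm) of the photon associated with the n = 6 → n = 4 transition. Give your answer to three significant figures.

E_1 = h²/(8m_eL²) = 7.630×10^-21 J, so ΔE = (6² − 4²)E_1 = 1.526×10^-19 J.
λ = hc/ΔE = (6.626×10^-34·2.998×10^8)/1.526×10^-19 = 1.30×10^-6 m = 1.30×10^3 nm.

λ = 1.30×10^3 nm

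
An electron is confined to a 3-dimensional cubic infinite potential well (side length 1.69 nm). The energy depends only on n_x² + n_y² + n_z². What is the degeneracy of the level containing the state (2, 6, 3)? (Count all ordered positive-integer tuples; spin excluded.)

The level has n_x² + n_y² + n_z² = 49. The ordered positive-integer solutions are (2, 3, 6), (2, 6, 3), (3, 2, 6), (3, 6, 2), (6, 2, 3), (6, 3, 2).
That gives 6 states.

degeneracy = 6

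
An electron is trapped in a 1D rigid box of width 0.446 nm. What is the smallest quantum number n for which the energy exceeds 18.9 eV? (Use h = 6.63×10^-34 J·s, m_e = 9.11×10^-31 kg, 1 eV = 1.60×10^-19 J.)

n = 4

E_1 = h²/(8m_eL²) = 3.032×10^-19 J = 1.895 eV.
Need n² > 18.9/1.895 = 9.974, i.e. n > 3.158.
The smallest integer satisfying this is n = 4.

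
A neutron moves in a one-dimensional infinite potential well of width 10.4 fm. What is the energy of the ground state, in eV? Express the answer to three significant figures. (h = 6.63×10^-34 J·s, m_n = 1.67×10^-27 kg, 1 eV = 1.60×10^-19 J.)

E_1 = 1.90×10^6 eV

For an infinite well E_n = n²h²/(8m_nL²), so E_1 = h²/(8m_nL²) = (6.63×10^-34)²/(8·1.67×10^-27·(1.04×10^-14 m)²) = 3.042×10^-13 J.
Converting, E_1 = 3.042×10^-13 J / (1.60×10^-19 J/eV) = 1.90×10^6 eV.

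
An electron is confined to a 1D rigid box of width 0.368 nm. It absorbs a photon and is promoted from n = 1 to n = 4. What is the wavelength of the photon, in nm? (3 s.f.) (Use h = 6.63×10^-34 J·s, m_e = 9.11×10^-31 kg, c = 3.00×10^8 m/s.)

λ = 29.8 nm

E_1 = h²/(8m_eL²) = 4.454×10^-19 J, so ΔE = (4² − 1²)E_1 = 6.681×10^-18 J.
λ = hc/ΔE = (6.63×10^-34·3.00×10^8)/6.681×10^-18 = 2.98×10^-8 m = 29.8 nm.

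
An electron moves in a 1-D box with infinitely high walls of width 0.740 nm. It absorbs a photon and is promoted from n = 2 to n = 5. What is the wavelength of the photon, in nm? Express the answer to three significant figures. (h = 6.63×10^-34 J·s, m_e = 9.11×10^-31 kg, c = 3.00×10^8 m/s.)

E_1 = h²/(8m_eL²) = 1.101×10^-19 J, so ΔE = (5² − 2²)E_1 = 2.312×10^-18 J.
λ = hc/ΔE = (6.63×10^-34·3.00×10^8)/2.312×10^-18 = 8.60×10^-8 m = 86.0 nm.

λ = 86.0 nm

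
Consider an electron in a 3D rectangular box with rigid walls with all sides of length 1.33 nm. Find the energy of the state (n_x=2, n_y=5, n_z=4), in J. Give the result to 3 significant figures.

For a 3D rectangular well E = (h²/8m_e)·Σ n_i²/L_i² = (6.626×10^-34)²/(8·9.109×10^-31) · [2²/(1.33 nm)² + 5²/(1.33 nm)² + 4²/(1.33 nm)²].
Evaluating gives E = 1.53×10^-18 J.

E = 1.53×10^-18 J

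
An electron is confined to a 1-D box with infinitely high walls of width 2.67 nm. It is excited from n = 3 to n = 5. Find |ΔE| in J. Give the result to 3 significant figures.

|ΔE| = 1.35×10^-19 J

E_1 = h²/(8m_eL²) = 8.451×10^-21 J.
|ΔE| = |3² − 5²|·E_1 = 16·8.451×10^-21 J = 1.35×10^-19 J.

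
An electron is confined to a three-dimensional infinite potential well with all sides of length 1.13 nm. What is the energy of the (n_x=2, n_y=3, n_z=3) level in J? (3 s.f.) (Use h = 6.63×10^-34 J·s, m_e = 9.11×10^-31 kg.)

For a 3D rectangular well E = (h²/8m_e)·Σ n_i²/L_i² = (6.63×10^-34)²/(8·9.11×10^-31) · [2²/(1.13 nm)² + 3²/(1.13 nm)² + 3²/(1.13 nm)²].
Evaluating gives E = 1.04×10^-18 J.

E = 1.04×10^-18 J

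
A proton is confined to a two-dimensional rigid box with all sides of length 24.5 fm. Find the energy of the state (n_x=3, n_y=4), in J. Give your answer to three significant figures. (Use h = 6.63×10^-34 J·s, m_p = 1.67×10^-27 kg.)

E = 1.37×10^-12 J

For a 2D rectangular well E = (h²/8m_p)·Σ n_i²/L_i² = (6.63×10^-34)²/(8·1.67×10^-27) · [3²/(24.5 fm)² + 4²/(24.5 fm)²].
Evaluating gives E = 1.37×10^-12 J.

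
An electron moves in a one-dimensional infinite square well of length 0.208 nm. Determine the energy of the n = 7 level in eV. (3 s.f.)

E_7 = 426 eV

For an infinite well E_n = n²h²/(8m_eL²), so E_1 = h²/(8m_eL²) = (6.626×10^-34)²/(8·9.109×10^-31·(2.08×10^-10 m)²) = 1.393×10^-18 J.
Then E_7 = 7²·E_1 = 49·1.393×10^-18 J = 6.826×10^-17 J.
Converting, E_7 = 6.826×10^-17 J / (1.602×10^-19 J/eV) = 426 eV.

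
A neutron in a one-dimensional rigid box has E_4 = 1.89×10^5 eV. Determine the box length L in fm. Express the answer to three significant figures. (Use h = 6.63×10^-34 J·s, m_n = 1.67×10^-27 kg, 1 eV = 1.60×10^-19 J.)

From E_n = n²h²/(8m_nL²), L = n·h/√(8m_nE_n).
E_4 = 1.89×10^5 eV = 3.024×10^-14 J, so L = 4·6.63×10^-34/√(8·1.67×10^-27·3.024×10^-14) = 1.32×10^-13 m = 132 fm.

L = 132 fm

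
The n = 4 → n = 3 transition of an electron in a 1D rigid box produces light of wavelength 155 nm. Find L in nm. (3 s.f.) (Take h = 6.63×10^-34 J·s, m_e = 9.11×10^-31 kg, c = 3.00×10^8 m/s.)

L = 0.574 nm

The photon carries ΔE = hc/λ = 6.63×10^-34·3.00×10^8/1.55×10^-7 m = 1.283×10^-18 J.
Since ΔE = (4² − 3²)E_1, E_1 = 1.833×10^-19 J, and L = h/√(8m_eE_1) = 5.74×10^-10 m = 0.574 nm.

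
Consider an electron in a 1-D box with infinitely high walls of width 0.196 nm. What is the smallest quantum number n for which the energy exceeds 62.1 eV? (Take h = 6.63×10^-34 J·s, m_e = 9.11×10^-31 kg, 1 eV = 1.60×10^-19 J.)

E_1 = h²/(8m_eL²) = 1.570×10^-18 J = 9.812 eV.
Need n² > 62.1/9.812 = 6.329, i.e. n > 2.516.
The smallest integer satisfying this is n = 3.

n = 3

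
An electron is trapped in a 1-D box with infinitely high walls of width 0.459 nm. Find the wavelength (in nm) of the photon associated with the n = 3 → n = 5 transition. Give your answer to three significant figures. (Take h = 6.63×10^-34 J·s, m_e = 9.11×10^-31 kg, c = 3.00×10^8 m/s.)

E_1 = h²/(8m_eL²) = 2.863×10^-19 J, so ΔE = (5² − 3²)E_1 = 4.581×10^-18 J.
λ = hc/ΔE = (6.63×10^-34·3.00×10^8)/4.581×10^-18 = 4.34×10^-8 m = 43.4 nm.

λ = 43.4 nm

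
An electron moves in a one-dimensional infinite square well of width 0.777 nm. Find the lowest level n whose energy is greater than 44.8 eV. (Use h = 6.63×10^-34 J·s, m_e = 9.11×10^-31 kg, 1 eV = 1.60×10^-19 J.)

E_1 = h²/(8m_eL²) = 9.990×10^-20 J = 0.6244 eV.
Need n² > 44.8/0.6244 = 71.75, i.e. n > 8.471.
The smallest integer satisfying this is n = 9.

n = 9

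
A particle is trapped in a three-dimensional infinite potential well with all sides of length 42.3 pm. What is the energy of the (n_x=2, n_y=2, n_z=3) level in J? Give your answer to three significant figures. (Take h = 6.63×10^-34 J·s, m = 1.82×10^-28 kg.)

For a 3D rectangular well E = (h²/8m)·Σ n_i²/L_i² = (6.63×10^-34)²/(8·1.82×10^-28) · [2²/(42.3 pm)² + 2²/(42.3 pm)² + 3²/(42.3 pm)²].
Evaluating gives E = 2.87×10^-18 J.

E = 2.87×10^-18 J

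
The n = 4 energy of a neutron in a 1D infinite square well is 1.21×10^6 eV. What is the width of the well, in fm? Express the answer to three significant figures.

L = 52.0 fm

From E_n = n²h²/(8m_nL²), L = n·h/√(8m_nE_n).
E_4 = 1.21×10^6 eV = 1.938×10^-13 J, so L = 4·6.626×10^-34/√(8·1.675×10^-27·1.938×10^-13) = 5.20×10^-14 m = 52.0 fm.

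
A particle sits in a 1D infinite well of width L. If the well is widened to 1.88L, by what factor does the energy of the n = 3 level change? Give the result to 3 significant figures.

0.283

E_n ∝ 1/L², so the energy scales by 1/1.88² = 0.283.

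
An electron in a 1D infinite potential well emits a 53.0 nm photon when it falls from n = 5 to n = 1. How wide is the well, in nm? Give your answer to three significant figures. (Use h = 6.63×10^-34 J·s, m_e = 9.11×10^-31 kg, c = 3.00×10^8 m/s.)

L = 0.621 nm

The photon carries ΔE = hc/λ = 6.63×10^-34·3.00×10^8/5.30×10^-8 m = 3.753×10^-18 J.
Since ΔE = (5² − 1²)E_1, E_1 = 1.564×10^-19 J, and L = h/√(8m_eE_1) = 6.21×10^-10 m = 0.621 nm.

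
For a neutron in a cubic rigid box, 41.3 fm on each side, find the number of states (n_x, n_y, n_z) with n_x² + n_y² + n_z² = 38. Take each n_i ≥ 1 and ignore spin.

degeneracy = 9

The level has n_x² + n_y² + n_z² = 38. The ordered positive-integer solutions are (1, 1, 6), (1, 6, 1), (2, 3, 5), (2, 5, 3), (3, 2, 5), (3, 5, 2), (5, 2, 3), (5, 3, 2), (6, 1, 1).
That gives 9 states.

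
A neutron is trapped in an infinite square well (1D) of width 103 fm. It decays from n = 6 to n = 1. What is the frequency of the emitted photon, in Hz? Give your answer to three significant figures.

E_1 = h²/(8m_nL²) = 3.088×10^-15 J and ΔE = (6² − 1²)E_1 = 1.081×10^-13 J.
f = ΔE/h = 1.081×10^-13/6.626×10^-34 = 1.63×10^20 Hz.

f = 1.63×10^20 Hz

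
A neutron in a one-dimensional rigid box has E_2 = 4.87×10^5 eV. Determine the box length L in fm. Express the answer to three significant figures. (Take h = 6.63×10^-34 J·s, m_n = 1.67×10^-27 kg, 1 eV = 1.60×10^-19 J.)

L = 41.1 fm

From E_n = n²h²/(8m_nL²), L = n·h/√(8m_nE_n).
E_2 = 4.87×10^5 eV = 7.792×10^-14 J, so L = 2·6.63×10^-34/√(8·1.67×10^-27·7.792×10^-14) = 4.11×10^-14 m = 41.1 fm.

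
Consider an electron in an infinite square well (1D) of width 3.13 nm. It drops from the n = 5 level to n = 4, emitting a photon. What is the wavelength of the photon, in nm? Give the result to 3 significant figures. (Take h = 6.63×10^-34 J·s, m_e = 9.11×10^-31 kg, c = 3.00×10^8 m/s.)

λ = 3.59×10^3 nm

E_1 = h²/(8m_eL²) = 6.156×10^-21 J, so ΔE = (5² − 4²)E_1 = 5.540×10^-20 J.
λ = hc/ΔE = (6.63×10^-34·3.00×10^8)/5.540×10^-20 = 3.59×10^-6 m = 3.59×10^3 nm.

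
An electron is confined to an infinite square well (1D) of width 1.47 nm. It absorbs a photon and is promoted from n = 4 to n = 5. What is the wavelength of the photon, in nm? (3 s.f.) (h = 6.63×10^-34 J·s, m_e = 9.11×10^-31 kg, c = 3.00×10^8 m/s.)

E_1 = h²/(8m_eL²) = 2.791×10^-20 J, so ΔE = (5² − 4²)E_1 = 2.512×10^-19 J.
λ = hc/ΔE = (6.63×10^-34·3.00×10^8)/2.512×10^-19 = 7.92×10^-7 m = 792 nm.

λ = 792 nm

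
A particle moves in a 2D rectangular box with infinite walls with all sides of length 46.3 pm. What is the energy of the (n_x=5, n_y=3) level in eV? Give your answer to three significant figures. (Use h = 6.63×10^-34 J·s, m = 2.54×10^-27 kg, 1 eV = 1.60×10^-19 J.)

E = 2.14 eV

For a 2D rectangular well E = (h²/8m)·Σ n_i²/L_i² = (6.63×10^-34)²/(8·2.54×10^-27) · [5²/(46.3 pm)² + 3²/(46.3 pm)²].
Evaluating gives E = 3.431×10^-19 J = 2.14 eV.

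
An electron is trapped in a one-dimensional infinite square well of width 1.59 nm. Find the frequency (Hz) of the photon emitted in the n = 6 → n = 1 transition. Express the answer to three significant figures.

E_1 = h²/(8m_eL²) = 2.383×10^-20 J and ΔE = (6² − 1²)E_1 = 8.341×10^-19 J.
f = ΔE/h = 8.341×10^-19/6.626×10^-34 = 1.26×10^15 Hz.

f = 1.26×10^15 Hz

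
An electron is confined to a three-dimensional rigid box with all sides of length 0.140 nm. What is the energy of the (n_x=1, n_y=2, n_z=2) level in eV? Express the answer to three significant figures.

E = 173 eV

For a 3D rectangular well E = (h²/8m_e)·Σ n_i²/L_i² = (6.626×10^-34)²/(8·9.109×10^-31) · [1²/(0.140 nm)² + 2²/(0.140 nm)² + 2²/(0.140 nm)²].
Evaluating gives E = 2.766×10^-17 J = 173 eV.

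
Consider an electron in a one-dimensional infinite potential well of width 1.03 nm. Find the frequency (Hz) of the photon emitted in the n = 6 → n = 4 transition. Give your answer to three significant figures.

f = 1.71×10^15 Hz

E_1 = h²/(8m_eL²) = 5.679×10^-20 J and ΔE = (6² − 4²)E_1 = 1.136×10^-18 J.
f = ΔE/h = 1.136×10^-18/6.626×10^-34 = 1.71×10^15 Hz.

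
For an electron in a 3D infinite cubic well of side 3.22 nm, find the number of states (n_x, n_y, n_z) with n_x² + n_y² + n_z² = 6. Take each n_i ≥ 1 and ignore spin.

degeneracy = 3

The level has n_x² + n_y² + n_z² = 6. The ordered positive-integer solutions are (1, 1, 2), (1, 2, 1), (2, 1, 1).
That gives 3 states.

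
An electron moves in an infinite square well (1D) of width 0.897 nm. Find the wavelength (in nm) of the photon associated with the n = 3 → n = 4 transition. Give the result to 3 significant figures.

λ = 379 nm

E_1 = h²/(8m_eL²) = 7.488×10^-20 J, so ΔE = (4² − 3²)E_1 = 5.242×10^-19 J.
λ = hc/ΔE = (6.626×10^-34·2.998×10^8)/5.242×10^-19 = 3.79×10^-7 m = 379 nm.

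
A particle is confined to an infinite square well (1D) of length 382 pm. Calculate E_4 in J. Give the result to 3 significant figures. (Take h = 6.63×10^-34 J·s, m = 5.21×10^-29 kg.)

For an infinite well E_n = n²h²/(8mL²), so E_1 = h²/(8mL²) = (6.63×10^-34)²/(8·5.21×10^-29·(3.82×10^-10 m)²) = 7.227×10^-21 J.
Then E_4 = 4²·E_1 = 16·7.227×10^-21 J = 1.16×10^-19 J.

E_4 = 1.16×10^-19 J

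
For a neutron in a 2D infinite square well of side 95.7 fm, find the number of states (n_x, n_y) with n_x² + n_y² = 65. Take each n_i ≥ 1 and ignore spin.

degeneracy = 4

The level has n_x² + n_y² = 65. The ordered positive-integer solutions are (1, 8), (4, 7), (7, 4), (8, 1).
That gives 4 states.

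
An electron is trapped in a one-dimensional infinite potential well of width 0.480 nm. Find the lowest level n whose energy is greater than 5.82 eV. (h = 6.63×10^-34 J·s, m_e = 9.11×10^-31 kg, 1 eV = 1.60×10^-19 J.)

E_1 = h²/(8m_eL²) = 2.618×10^-19 J = 1.636 eV.
Need n² > 5.82/1.636 = 3.557, i.e. n > 1.886.
The smallest integer satisfying this is n = 2.

n = 2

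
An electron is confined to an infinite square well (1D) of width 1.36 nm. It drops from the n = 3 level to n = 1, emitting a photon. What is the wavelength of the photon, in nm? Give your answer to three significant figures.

E_1 = h²/(8m_eL²) = 3.257×10^-20 J, so ΔE = (3² − 1²)E_1 = 2.606×10^-19 J.
λ = hc/ΔE = (6.626×10^-34·2.998×10^8)/2.606×10^-19 = 7.62×10^-7 m = 762 nm.

λ = 762 nm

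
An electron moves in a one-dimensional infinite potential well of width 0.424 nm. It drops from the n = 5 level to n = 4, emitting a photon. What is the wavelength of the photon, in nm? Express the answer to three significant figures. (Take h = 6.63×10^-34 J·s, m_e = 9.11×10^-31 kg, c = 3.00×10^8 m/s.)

λ = 65.9 nm

E_1 = h²/(8m_eL²) = 3.355×10^-19 J, so ΔE = (5² − 4²)E_1 = 3.019×10^-18 J.
λ = hc/ΔE = (6.63×10^-34·3.00×10^8)/3.019×10^-18 = 6.59×10^-8 m = 65.9 nm.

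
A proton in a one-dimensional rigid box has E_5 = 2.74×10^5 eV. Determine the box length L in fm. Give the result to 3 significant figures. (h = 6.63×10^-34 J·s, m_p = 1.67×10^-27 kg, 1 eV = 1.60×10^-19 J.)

From E_n = n²h²/(8m_pL²), L = n·h/√(8m_pE_n).
E_5 = 2.74×10^5 eV = 4.384×10^-14 J, so L = 5·6.63×10^-34/√(8·1.67×10^-27·4.384×10^-14) = 1.37×10^-13 m = 137 fm.

L = 137 fm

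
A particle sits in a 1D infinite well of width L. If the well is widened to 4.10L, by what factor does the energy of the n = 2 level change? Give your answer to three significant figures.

E_n ∝ 1/L², so the energy scales by 1/4.10² = 0.0595.

0.0595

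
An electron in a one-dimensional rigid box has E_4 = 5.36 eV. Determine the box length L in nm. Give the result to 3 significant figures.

L = 1.06 nm

From E_n = n²h²/(8m_eL²), L = n·h/√(8m_eE_n).
E_4 = 5.36 eV = 8.587×10^-19 J, so L = 4·6.626×10^-34/√(8·9.109×10^-31·8.587×10^-19) = 1.06×10^-9 m = 1.06 nm.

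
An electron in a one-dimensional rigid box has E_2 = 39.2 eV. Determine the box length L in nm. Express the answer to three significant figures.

From E_n = n²h²/(8m_eL²), L = n·h/√(8m_eE_n).
E_2 = 39.2 eV = 6.280×10^-18 J, so L = 2·6.626×10^-34/√(8·9.109×10^-31·6.280×10^-18) = 1.96×10^-10 m = 0.196 nm.

L = 0.196 nm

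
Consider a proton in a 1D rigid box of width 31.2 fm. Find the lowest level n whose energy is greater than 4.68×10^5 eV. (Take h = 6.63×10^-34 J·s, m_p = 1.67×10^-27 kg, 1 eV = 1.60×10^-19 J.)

E_1 = h²/(8m_pL²) = 3.380×10^-14 J = 2.112×10^5 eV.
Need n² > 4.68×10^5/2.112×10^5 = 2.216, i.e. n > 1.489.
The smallest integer satisfying this is n = 2.

n = 2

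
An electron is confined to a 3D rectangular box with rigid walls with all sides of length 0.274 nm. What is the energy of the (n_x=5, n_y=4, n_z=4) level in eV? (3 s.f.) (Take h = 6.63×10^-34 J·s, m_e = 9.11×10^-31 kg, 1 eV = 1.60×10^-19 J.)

For a 3D rectangular well E = (h²/8m_e)·Σ n_i²/L_i² = (6.63×10^-34)²/(8·9.11×10^-31) · [5²/(0.274 nm)² + 4²/(0.274 nm)² + 4²/(0.274 nm)²].
Evaluating gives E = 4.579×10^-17 J = 286 eV.

E = 286 eV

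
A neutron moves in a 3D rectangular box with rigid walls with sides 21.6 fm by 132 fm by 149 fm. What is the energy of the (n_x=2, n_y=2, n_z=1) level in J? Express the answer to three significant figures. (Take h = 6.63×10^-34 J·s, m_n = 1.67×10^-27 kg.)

For a 3D rectangular well E = (h²/8m_n)·Σ n_i²/L_i² = (6.63×10^-34)²/(8·1.67×10^-27) · [2²/(21.6 fm)² + 2²/(132 fm)² + 1²/(149 fm)²].
Evaluating gives E = 2.91×10^-13 J.

E = 2.91×10^-13 J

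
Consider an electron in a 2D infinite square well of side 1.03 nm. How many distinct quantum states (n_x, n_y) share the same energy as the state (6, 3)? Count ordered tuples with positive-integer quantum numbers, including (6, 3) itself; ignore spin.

The level has n_x² + n_y² = 45. The ordered positive-integer solutions are (3, 6), (6, 3).
That gives 2 states.

degeneracy = 2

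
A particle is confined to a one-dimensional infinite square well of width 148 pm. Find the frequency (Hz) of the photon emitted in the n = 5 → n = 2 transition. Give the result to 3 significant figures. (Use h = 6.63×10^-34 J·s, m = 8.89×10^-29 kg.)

E_1 = h²/(8mL²) = 2.822×10^-20 J and ΔE = (5² − 2²)E_1 = 5.926×10^-19 J.
f = ΔE/h = 5.926×10^-19/6.63×10^-34 = 8.94×10^14 Hz.

f = 8.94×10^14 Hz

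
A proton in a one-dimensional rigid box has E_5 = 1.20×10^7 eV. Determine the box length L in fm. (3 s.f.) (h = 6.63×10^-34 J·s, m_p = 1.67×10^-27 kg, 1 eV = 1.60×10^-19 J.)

From E_n = n²h²/(8m_pL²), L = n·h/√(8m_pE_n).
E_5 = 1.20×10^7 eV = 1.920×10^-12 J, so L = 5·6.63×10^-34/√(8·1.67×10^-27·1.920×10^-12) = 2.07×10^-14 m = 20.7 fm.

L = 20.7 fm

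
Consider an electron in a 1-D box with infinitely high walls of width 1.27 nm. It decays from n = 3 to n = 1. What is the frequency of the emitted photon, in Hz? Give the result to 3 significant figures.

f = 4.51×10^14 Hz

E_1 = h²/(8m_eL²) = 3.735×10^-20 J and ΔE = (3² − 1²)E_1 = 2.988×10^-19 J.
f = ΔE/h = 2.988×10^-19/6.626×10^-34 = 4.51×10^14 Hz.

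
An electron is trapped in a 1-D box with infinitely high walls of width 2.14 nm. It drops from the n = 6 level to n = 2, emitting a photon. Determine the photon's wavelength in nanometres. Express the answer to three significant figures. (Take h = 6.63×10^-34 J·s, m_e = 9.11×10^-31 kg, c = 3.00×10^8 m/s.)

E_1 = h²/(8m_eL²) = 1.317×10^-20 J, so ΔE = (6² − 2²)E_1 = 4.214×10^-19 J.
λ = hc/ΔE = (6.63×10^-34·3.00×10^8)/4.214×10^-19 = 4.72×10^-7 m = 472 nm.

λ = 472 nm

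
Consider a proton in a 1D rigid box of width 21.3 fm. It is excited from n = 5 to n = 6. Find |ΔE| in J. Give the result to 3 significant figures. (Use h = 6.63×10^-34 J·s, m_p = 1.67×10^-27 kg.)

E_1 = h²/(8m_pL²) = 7.252×10^-14 J.
|ΔE| = |5² − 6²|·E_1 = 11·7.252×10^-14 J = 7.98×10^-13 J.

|ΔE| = 7.98×10^-13 J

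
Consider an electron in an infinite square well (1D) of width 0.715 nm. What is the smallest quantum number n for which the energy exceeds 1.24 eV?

E_1 = h²/(8m_eL²) = 1.179×10^-19 J = 0.7360 eV.
Need n² > 1.24/0.7360 = 1.685, i.e. n > 1.298.
The smallest integer satisfying this is n = 2.

n = 2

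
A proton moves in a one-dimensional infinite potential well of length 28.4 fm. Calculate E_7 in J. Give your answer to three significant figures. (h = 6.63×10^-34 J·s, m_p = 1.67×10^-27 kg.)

For an infinite well E_n = n²h²/(8m_pL²), so E_1 = h²/(8m_pL²) = (6.63×10^-34)²/(8·1.67×10^-27·(2.84×10^-14 m)²) = 4.079×10^-14 J.
Then E_7 = 7²·E_1 = 49·4.079×10^-14 J = 2.00×10^-12 J.

E_7 = 2.00×10^-12 J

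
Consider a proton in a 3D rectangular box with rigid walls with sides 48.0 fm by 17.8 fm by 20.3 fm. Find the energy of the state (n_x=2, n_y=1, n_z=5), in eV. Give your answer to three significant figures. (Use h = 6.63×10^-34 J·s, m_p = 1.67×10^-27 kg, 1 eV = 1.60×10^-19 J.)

E = 1.35×10^7 eV

For a 3D rectangular well E = (h²/8m_p)·Σ n_i²/L_i² = (6.63×10^-34)²/(8·1.67×10^-27) · [2²/(48.0 fm)² + 1²/(17.8 fm)² + 5²/(20.3 fm)²].
Evaluating gives E = 2.157×10^-12 J = 1.35×10^7 eV.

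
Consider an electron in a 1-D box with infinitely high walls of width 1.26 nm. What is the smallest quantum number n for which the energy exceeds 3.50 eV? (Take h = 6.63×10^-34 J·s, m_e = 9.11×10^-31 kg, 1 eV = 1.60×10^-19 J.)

n = 4

E_1 = h²/(8m_eL²) = 3.799×10^-20 J = 0.2374 eV.
Need n² > 3.50/0.2374 = 14.74, i.e. n > 3.839.
The smallest integer satisfying this is n = 4.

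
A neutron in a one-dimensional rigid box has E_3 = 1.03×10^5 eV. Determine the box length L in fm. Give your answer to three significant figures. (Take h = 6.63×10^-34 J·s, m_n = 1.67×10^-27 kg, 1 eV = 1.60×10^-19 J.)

L = 134 fm

From E_n = n²h²/(8m_nL²), L = n·h/√(8m_nE_n).
E_3 = 1.03×10^5 eV = 1.648×10^-14 J, so L = 3·6.63×10^-34/√(8·1.67×10^-27·1.648×10^-14) = 1.34×10^-13 m = 134 fm.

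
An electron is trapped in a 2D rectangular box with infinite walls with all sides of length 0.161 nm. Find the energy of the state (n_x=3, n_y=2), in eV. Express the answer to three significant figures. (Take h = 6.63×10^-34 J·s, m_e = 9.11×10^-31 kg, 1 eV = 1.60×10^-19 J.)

For a 2D rectangular well E = (h²/8m_e)·Σ n_i²/L_i² = (6.63×10^-34)²/(8·9.11×10^-31) · [3²/(0.161 nm)² + 2²/(0.161 nm)²].
Evaluating gives E = 3.025×10^-17 J = 189 eV.

E = 189 eV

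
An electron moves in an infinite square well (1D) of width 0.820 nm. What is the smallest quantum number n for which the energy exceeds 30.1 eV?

E_1 = h²/(8m_eL²) = 8.960×10^-20 J = 0.5593 eV.
Need n² > 30.1/0.5593 = 53.82, i.e. n > 7.336.
The smallest integer satisfying this is n = 8.

n = 8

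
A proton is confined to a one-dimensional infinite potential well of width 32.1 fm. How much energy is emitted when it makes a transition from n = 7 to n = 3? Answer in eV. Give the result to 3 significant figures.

E_1 = h²/(8m_pL²) = 3.184×10^-14 J.
|ΔE| = |7² − 3²|·E_1 = 40·3.184×10^-14 J = 1.274×10^-12 J = 7.95×10^6 eV.

|ΔE| = 7.95×10^6 eV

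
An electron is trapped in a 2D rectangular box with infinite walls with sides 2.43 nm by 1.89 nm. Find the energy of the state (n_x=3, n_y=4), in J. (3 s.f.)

E = 3.62×10^-19 J

For a 2D rectangular well E = (h²/8m_e)·Σ n_i²/L_i² = (6.626×10^-34)²/(8·9.109×10^-31) · [3²/(2.43 nm)² + 4²/(1.89 nm)²].
Evaluating gives E = 3.62×10^-19 J.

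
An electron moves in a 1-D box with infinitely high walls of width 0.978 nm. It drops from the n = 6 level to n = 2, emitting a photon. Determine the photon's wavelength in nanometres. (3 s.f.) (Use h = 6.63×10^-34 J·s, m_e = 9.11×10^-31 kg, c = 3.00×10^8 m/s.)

E_1 = h²/(8m_eL²) = 6.306×10^-20 J, so ΔE = (6² − 2²)E_1 = 2.018×10^-18 J.
λ = hc/ΔE = (6.63×10^-34·3.00×10^8)/2.018×10^-18 = 9.86×10^-8 m = 98.6 nm.

λ = 98.6 nm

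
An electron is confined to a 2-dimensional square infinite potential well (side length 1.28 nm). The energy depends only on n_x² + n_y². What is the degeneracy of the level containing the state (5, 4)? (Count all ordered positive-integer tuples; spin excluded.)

The level has n_x² + n_y² = 41. The ordered positive-integer solutions are (4, 5), (5, 4).
That gives 2 states.

degeneracy = 2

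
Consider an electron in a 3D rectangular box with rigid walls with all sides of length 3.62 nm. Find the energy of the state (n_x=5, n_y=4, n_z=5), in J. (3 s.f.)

For a 3D rectangular well E = (h²/8m_e)·Σ n_i²/L_i² = (6.626×10^-34)²/(8·9.109×10^-31) · [5²/(3.62 nm)² + 4²/(3.62 nm)² + 5²/(3.62 nm)²].
Evaluating gives E = 3.03×10^-19 J.

E = 3.03×10^-19 J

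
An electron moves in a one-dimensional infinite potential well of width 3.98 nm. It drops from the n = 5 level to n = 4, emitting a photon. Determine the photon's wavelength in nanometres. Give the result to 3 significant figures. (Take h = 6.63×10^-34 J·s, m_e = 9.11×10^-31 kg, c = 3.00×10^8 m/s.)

E_1 = h²/(8m_eL²) = 3.808×10^-21 J, so ΔE = (5² − 4²)E_1 = 3.427×10^-20 J.
λ = hc/ΔE = (6.63×10^-34·3.00×10^8)/3.427×10^-20 = 5.80×10^-6 m = 5.80×10^3 nm.

λ = 5.80×10^3 nm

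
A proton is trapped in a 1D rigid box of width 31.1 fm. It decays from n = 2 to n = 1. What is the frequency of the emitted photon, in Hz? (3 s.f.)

E_1 = h²/(8m_pL²) = 3.392×10^-14 J and ΔE = (2² − 1²)E_1 = 1.018×10^-13 J.
f = ΔE/h = 1.018×10^-13/6.626×10^-34 = 1.54×10^20 Hz.

f = 1.54×10^20 Hz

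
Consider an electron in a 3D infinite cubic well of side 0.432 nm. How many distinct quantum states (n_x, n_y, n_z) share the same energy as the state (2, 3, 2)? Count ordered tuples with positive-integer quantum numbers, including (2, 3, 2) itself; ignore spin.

The level has n_x² + n_y² + n_z² = 17. The ordered positive-integer solutions are (2, 2, 3), (2, 3, 2), (3, 2, 2).
That gives 3 states.

degeneracy = 3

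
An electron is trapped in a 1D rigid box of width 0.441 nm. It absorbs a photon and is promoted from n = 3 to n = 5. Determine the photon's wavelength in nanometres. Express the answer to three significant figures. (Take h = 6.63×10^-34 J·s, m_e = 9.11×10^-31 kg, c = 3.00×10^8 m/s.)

λ = 40.1 nm

E_1 = h²/(8m_eL²) = 3.101×10^-19 J, so ΔE = (5² − 3²)E_1 = 4.962×10^-18 J.
λ = hc/ΔE = (6.63×10^-34·3.00×10^8)/4.962×10^-18 = 4.01×10^-8 m = 40.1 nm.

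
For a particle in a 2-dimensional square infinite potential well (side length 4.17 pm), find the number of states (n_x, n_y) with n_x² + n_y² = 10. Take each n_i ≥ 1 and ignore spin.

degeneracy = 2

The level has n_x² + n_y² = 10. The ordered positive-integer solutions are (1, 3), (3, 1).
That gives 2 states.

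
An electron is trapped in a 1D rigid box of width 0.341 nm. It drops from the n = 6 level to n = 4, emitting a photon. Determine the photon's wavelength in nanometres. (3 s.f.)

E_1 = h²/(8m_eL²) = 5.181×10^-19 J, so ΔE = (6² − 4²)E_1 = 1.036×10^-17 J.
λ = hc/ΔE = (6.626×10^-34·2.998×10^8)/1.036×10^-17 = 1.92×10^-8 m = 19.2 nm.

λ = 19.2 nm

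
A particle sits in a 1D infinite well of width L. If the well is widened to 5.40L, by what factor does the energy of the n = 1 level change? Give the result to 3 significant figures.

E_n ∝ 1/L², so the energy scales by 1/5.40² = 0.0343.

0.0343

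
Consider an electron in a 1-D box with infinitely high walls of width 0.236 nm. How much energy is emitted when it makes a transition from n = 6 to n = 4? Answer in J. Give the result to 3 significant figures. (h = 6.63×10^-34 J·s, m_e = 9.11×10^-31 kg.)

E_1 = h²/(8m_eL²) = 1.083×10^-18 J.
|ΔE| = |6² − 4²|·E_1 = 20·1.083×10^-18 J = 2.17×10^-17 J.

|ΔE| = 2.17×10^-17 J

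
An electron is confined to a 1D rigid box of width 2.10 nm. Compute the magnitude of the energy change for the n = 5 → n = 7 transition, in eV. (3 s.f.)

|ΔE| = 2.05 eV

E_1 = h²/(8m_eL²) = 1.366×10^-20 J.
|ΔE| = |5² − 7²|·E_1 = 24·1.366×10^-20 J = 3.278×10^-19 J = 2.05 eV.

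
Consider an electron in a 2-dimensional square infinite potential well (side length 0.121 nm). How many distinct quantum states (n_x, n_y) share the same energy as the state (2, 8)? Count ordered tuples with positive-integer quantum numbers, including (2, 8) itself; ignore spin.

The level has n_x² + n_y² = 68. The ordered positive-integer solutions are (2, 8), (8, 2).
That gives 2 states.

degeneracy = 2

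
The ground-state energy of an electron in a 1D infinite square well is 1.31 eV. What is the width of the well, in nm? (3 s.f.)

From E_n = n²h²/(8m_eL²), L = n·h/√(8m_eE_n).
E_1 = 1.31 eV = 2.099×10^-19 J, so L = 1·6.626×10^-34/√(8·9.109×10^-31·2.099×10^-19) = 5.36×10^-10 m = 0.536 nm.

L = 0.536 nm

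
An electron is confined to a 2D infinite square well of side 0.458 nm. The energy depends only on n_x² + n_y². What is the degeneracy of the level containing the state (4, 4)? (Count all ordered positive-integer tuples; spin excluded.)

The level has n_x² + n_y² = 32. The ordered positive-integer solutions are (4, 4).
That gives 1 state.

degeneracy = 1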